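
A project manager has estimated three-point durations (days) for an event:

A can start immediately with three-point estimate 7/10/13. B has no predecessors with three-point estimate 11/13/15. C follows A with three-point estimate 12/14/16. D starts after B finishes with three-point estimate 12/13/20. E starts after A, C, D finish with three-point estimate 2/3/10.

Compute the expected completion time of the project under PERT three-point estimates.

te_A = (7 + 4·10 + 13)/6 = 60/6 = 10
te_B = (11 + 4·13 + 15)/6 = 78/6 = 13
te_C = (12 + 4·14 + 16)/6 = 84/6 = 14
te_D = (12 + 4·13 + 20)/6 = 84/6 = 14
te_E = (2 + 4·3 + 10)/6 = 24/6 = 4

Forward pass:
ES_A = 0; EF_A = 10
ES_B = 0; EF_B = 13
ES_C = 10; EF_C = 10+14 = 24
ES_D = 13; EF_D = 13+14 = 27
ES_E = max(EF_A=10, EF_C=24, EF_D=27) = 27; EF_E = 27+4 = 31
Expected project duration μ = 31 days. Critical path: B → D → E.

31 days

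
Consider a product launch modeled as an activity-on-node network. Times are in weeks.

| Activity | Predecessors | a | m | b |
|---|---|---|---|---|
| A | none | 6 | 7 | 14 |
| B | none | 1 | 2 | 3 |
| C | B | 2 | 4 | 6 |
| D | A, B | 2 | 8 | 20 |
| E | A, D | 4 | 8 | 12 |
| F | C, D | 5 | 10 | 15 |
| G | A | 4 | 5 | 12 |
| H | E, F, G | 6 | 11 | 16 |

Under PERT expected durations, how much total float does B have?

6 weeks

te_A = (6 + 4·7 + 14)/6 = 48/6 = 8
te_B = (1 + 4·2 + 3)/6 = 12/6 = 2
te_C = (2 + 4·4 + 6)/6 = 24/6 = 4
te_D = (2 + 4·8 + 20)/6 = 54/6 = 9
te_E = (4 + 4·8 + 12)/6 = 48/6 = 8
te_F = (5 + 4·10 + 15)/6 = 60/6 = 10
te_G = (4 + 4·5 + 12)/6 = 36/6 = 6
te_H = (6 + 4·11 + 16)/6 = 66/6 = 11

Forward pass:
ES_A = 0; EF_A = 8
ES_B = 0; EF_B = 2
ES_C = 2; EF_C = 2+4 = 6
ES_D = max(EF_A=8, EF_B=2) = 8; EF_D = 8+9 = 17
ES_E = max(EF_A=8, EF_D=17) = 17; EF_E = 17+8 = 25
ES_F = max(EF_C=6, EF_D=17) = 17; EF_F = 17+10 = 27
ES_G = 8; EF_G = 8+6 = 14
ES_H = max(EF_E=25, EF_F=27, EF_G=14) = 27; EF_H = 27+11 = 38
Expected project duration μ = 38 weeks. Critical path: A → D → F → H.

Backward pass:
LF_H = 38; LS_H = 38−11 = 27
LF_G = LS_H = 27; LS_G = 27−6 = 21
LF_F = LS_H = 27; LS_F = 27−10 = 17
LF_E = LS_H = 27; LS_E = 27−8 = 19
LF_D = min(LS_E=19, LS_F=17) = 17; LS_D = 17−9 = 8
LF_C = LS_F = 17; LS_C = 17−4 = 13
LF_B = min(LS_C=13, LS_D=8) = 8; LS_B = 8−2 = 6
LF_A = min(LS_D=8, LS_E=19, LS_G=21) = 8; LS_A = 8−8 = 0
Slack_B = LS_B − ES_B = 6 − 0 = 6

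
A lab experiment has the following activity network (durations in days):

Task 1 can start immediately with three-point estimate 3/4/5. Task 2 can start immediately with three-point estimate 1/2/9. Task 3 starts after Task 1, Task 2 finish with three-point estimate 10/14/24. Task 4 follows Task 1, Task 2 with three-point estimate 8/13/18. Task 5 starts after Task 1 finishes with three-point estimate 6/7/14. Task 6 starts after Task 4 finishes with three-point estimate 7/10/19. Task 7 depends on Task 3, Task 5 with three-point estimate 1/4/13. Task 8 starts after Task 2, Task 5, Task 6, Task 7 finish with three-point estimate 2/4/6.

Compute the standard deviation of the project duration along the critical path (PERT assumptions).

2.71 days

te_Task 1 = (3 + 4·4 + 5)/6 = 24/6 = 4; σ²_Task 1 = ((5−3)/6)² = 0.111
te_Task 2 = (1 + 4·2 + 9)/6 = 18/6 = 3; σ²_Task 2 = ((9−1)/6)² = 1.778
te_Task 3 = (10 + 4·14 + 24)/6 = 90/6 = 15; σ²_Task 3 = ((24−10)/6)² = 5.444
te_Task 4 = (8 + 4·13 + 18)/6 = 78/6 = 13; σ²_Task 4 = ((18−8)/6)² = 2.778
te_Task 5 = (6 + 4·7 + 14)/6 = 48/6 = 8; σ²_Task 5 = ((14−6)/6)² = 1.778
te_Task 6 = (7 + 4·10 + 19)/6 = 66/6 = 11; σ²_Task 6 = ((19−7)/6)² = 4.000
te_Task 7 = (1 + 4·4 + 13)/6 = 30/6 = 5; σ²_Task 7 = ((13−1)/6)² = 4.000
te_Task 8 = (2 + 4·4 + 6)/6 = 24/6 = 4; σ²_Task 8 = ((6−2)/6)² = 0.444

Forward pass:
ES_Task 1 = 0; EF_Task 1 = 4
ES_Task 2 = 0; EF_Task 2 = 3
ES_Task 3 = max(EF_Task 1=4, EF_Task 2=3) = 4; EF_Task 3 = 4+15 = 19
ES_Task 4 = max(EF_Task 1=4, EF_Task 2=3) = 4; EF_Task 4 = 4+13 = 17
ES_Task 5 = 4; EF_Task 5 = 4+8 = 12
ES_Task 6 = 17; EF_Task 6 = 17+11 = 28
ES_Task 7 = max(EF_Task 3=19, EF_Task 5=12) = 19; EF_Task 7 = 19+5 = 24
ES_Task 8 = max(EF_Task 2=3, EF_Task 5=12, EF_Task 6=28, EF_Task 7=24) = 28; EF_Task 8 = 28+4 = 32
Expected project duration μ = 32 days. Critical path: Task 1 → Task 4 → Task 6 → Task 8.

Variance along critical path = 0.111 + 2.778 + 4.000 + 0.444 = 7.333
σ = √7.333 = 2.708 days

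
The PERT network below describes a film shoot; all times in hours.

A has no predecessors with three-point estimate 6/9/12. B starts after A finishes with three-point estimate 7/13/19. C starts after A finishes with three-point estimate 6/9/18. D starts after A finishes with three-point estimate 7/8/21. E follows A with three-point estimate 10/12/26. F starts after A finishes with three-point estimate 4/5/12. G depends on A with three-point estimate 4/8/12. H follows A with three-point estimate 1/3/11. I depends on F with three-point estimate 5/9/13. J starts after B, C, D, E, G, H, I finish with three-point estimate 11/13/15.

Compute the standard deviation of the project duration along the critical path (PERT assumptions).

te_A = (6 + 4·9 + 12)/6 = 54/6 = 9; σ²_A = ((12−6)/6)² = 1.000
te_B = (7 + 4·13 + 19)/6 = 78/6 = 13; σ²_B = ((19−7)/6)² = 4.000
te_C = (6 + 4·9 + 18)/6 = 60/6 = 10; σ²_C = ((18−6)/6)² = 4.000
te_D = (7 + 4·8 + 21)/6 = 60/6 = 10; σ²_D = ((21−7)/6)² = 5.444
te_E = (10 + 4·12 + 26)/6 = 84/6 = 14; σ²_E = ((26−10)/6)² = 7.111
te_F = (4 + 4·5 + 12)/6 = 36/6 = 6; σ²_F = ((12−4)/6)² = 1.778
te_G = (4 + 4·8 + 12)/6 = 48/6 = 8; σ²_G = ((12−4)/6)² = 1.778
te_H = (1 + 4·3 + 11)/6 = 24/6 = 4; σ²_H = ((11−1)/6)² = 2.778
te_I = (5 + 4·9 + 13)/6 = 54/6 = 9; σ²_I = ((13−5)/6)² = 1.778
te_J = (11 + 4·13 + 15)/6 = 78/6 = 13; σ²_J = ((15−11)/6)² = 0.444

Forward pass:
ES_A = 0; EF_A = 9
ES_B = 9; EF_B = 9+13 = 22
ES_C = 9; EF_C = 9+10 = 19
ES_D = 9; EF_D = 9+10 = 19
ES_E = 9; EF_E = 9+14 = 23
ES_F = 9; EF_F = 9+6 = 15
ES_G = 9; EF_G = 9+8 = 17
ES_H = 9; EF_H = 9+4 = 13
ES_I = 15; EF_I = 15+9 = 24
ES_J = max(EF_B=22, EF_C=19, EF_D=19, EF_E=23, EF_G=17, EF_H=13, EF_I=24) = 24; EF_J = 24+13 = 37
Expected project duration μ = 37 hours. Critical path: A → F → I → J.

Variance along critical path = 1.000 + 1.778 + 1.778 + 0.444 = 5.000
σ = √5.000 = 2.236 hours

2.24 hours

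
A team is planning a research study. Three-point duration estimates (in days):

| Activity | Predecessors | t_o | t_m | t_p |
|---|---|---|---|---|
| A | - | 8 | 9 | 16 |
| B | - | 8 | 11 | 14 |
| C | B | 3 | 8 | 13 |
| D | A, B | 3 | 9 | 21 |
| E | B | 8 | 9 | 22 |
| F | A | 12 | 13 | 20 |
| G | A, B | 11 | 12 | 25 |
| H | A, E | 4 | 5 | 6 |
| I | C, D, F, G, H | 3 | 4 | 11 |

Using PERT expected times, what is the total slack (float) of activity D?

6 days

te_A = (8 + 4·9 + 16)/6 = 60/6 = 10
te_B = (8 + 4·11 + 14)/6 = 66/6 = 11
te_C = (3 + 4·8 + 13)/6 = 48/6 = 8
te_D = (3 + 4·9 + 21)/6 = 60/6 = 10
te_E = (8 + 4·9 + 22)/6 = 66/6 = 11
te_F = (12 + 4·13 + 20)/6 = 84/6 = 14
te_G = (11 + 4·12 + 25)/6 = 84/6 = 14
te_H = (4 + 4·5 + 6)/6 = 30/6 = 5
te_I = (3 + 4·4 + 11)/6 = 30/6 = 5

Forward pass:
ES_A = 0; EF_A = 10
ES_B = 0; EF_B = 11
ES_C = 11; EF_C = 11+8 = 19
ES_D = max(EF_A=10, EF_B=11) = 11; EF_D = 11+10 = 21
ES_E = 11; EF_E = 11+11 = 22
ES_F = 10; EF_F = 10+14 = 24
ES_G = max(EF_A=10, EF_B=11) = 11; EF_G = 11+14 = 25
ES_H = max(EF_A=10, EF_E=22) = 22; EF_H = 22+5 = 27
ES_I = max(EF_C=19, EF_D=21, EF_F=24, EF_G=25, EF_H=27) = 27; EF_I = 27+5 = 32
Expected project duration μ = 32 days. Critical path: B → E → H → I.

Backward pass:
LF_I = 32; LS_I = 32−5 = 27
LF_H = LS_I = 27; LS_H = 27−5 = 22
LF_G = LS_I = 27; LS_G = 27−14 = 13
LF_F = LS_I = 27; LS_F = 27−14 = 13
LF_E = LS_H = 22; LS_E = 22−11 = 11
LF_D = LS_I = 27; LS_D = 27−10 = 17
LF_C = LS_I = 27; LS_C = 27−8 = 19
LF_B = min(LS_C=19, LS_D=17, LS_E=11, LS_G=13) = 11; LS_B = 11−11 = 0
LF_A = min(LS_D=17, LS_F=13, LS_G=13, LS_H=22) = 13; LS_A = 13−10 = 3
Slack_D = LS_D − ES_D = 17 − 11 = 6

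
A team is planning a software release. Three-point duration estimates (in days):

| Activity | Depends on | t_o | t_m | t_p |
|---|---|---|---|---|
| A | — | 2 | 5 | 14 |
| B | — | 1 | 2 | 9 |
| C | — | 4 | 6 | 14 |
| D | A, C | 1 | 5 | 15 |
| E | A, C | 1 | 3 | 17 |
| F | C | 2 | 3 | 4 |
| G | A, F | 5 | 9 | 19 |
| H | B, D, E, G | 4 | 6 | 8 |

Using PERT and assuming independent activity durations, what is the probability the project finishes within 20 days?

te_A = (2 + 4·5 + 14)/6 = 36/6 = 6; σ²_A = ((14−2)/6)² = 4.000
te_B = (1 + 4·2 + 9)/6 = 18/6 = 3; σ²_B = ((9−1)/6)² = 1.778
te_C = (4 + 4·6 + 14)/6 = 42/6 = 7; σ²_C = ((14−4)/6)² = 2.778
te_D = (1 + 4·5 + 15)/6 = 36/6 = 6; σ²_D = ((15−1)/6)² = 5.444
te_E = (1 + 4·3 + 17)/6 = 30/6 = 5; σ²_E = ((17−1)/6)² = 7.111
te_F = (2 + 4·3 + 4)/6 = 18/6 = 3; σ²_F = ((4−2)/6)² = 0.111
te_G = (5 + 4·9 + 19)/6 = 60/6 = 10; σ²_G = ((19−5)/6)² = 5.444
te_H = (4 + 4·6 + 8)/6 = 36/6 = 6; σ²_H = ((8−4)/6)² = 0.444

Forward pass:
ES_A = 0; EF_A = 6
ES_B = 0; EF_B = 3
ES_C = 0; EF_C = 7
ES_D = max(EF_A=6, EF_C=7) = 7; EF_D = 7+6 = 13
ES_E = max(EF_A=6, EF_C=7) = 7; EF_E = 7+5 = 12
ES_F = 7; EF_F = 7+3 = 10
ES_G = max(EF_A=6, EF_F=10) = 10; EF_G = 10+10 = 20
ES_H = max(EF_B=3, EF_D=13, EF_E=12, EF_G=20) = 20; EF_H = 20+6 = 26
Expected project duration μ = 26 days. Critical path: C → F → G → H.

Variance along critical path = 2.778 + 0.111 + 5.444 + 0.444 = 8.778; σ = √8.778 = 2.963 days.
Z = (20 − 26) / 2.963 = -2.025
P(T ≤ 20) = Φ(-2.025) ≈ 0.021

0.021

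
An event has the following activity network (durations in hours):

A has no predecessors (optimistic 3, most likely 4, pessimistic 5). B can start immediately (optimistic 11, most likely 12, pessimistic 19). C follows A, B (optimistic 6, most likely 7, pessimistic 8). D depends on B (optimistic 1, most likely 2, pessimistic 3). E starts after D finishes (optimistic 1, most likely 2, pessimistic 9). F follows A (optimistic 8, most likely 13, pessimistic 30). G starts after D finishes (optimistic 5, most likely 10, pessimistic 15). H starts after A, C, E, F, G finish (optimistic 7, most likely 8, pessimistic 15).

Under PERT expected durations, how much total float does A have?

te_A = (3 + 4·4 + 5)/6 = 24/6 = 4
te_B = (11 + 4·12 + 19)/6 = 78/6 = 13
te_C = (6 + 4·7 + 8)/6 = 42/6 = 7
te_D = (1 + 4·2 + 3)/6 = 12/6 = 2
te_E = (1 + 4·2 + 9)/6 = 18/6 = 3
te_F = (8 + 4·13 + 30)/6 = 90/6 = 15
te_G = (5 + 4·10 + 15)/6 = 60/6 = 10
te_H = (7 + 4·8 + 15)/6 = 54/6 = 9

Forward pass:
ES_A = 0; EF_A = 4
ES_B = 0; EF_B = 13
ES_C = max(EF_A=4, EF_B=13) = 13; EF_C = 13+7 = 20
ES_D = 13; EF_D = 13+2 = 15
ES_E = 15; EF_E = 15+3 = 18
ES_F = 4; EF_F = 4+15 = 19
ES_G = 15; EF_G = 15+10 = 25
ES_H = max(EF_A=4, EF_C=20, EF_E=18, EF_F=19, EF_G=25) = 25; EF_H = 25+9 = 34
Expected project duration μ = 34 hours. Critical path: B → D → G → H.

Backward pass:
LF_H = 34; LS_H = 34−9 = 25
LF_G = LS_H = 25; LS_G = 25−10 = 15
LF_F = LS_H = 25; LS_F = 25−15 = 10
LF_E = LS_H = 25; LS_E = 25−3 = 22
LF_D = min(LS_E=22, LS_G=15) = 15; LS_D = 15−2 = 13
LF_C = LS_H = 25; LS_C = 25−7 = 18
LF_B = min(LS_C=18, LS_D=13) = 13; LS_B = 13−13 = 0
LF_A = min(LS_C=18, LS_F=10, LS_H=25) = 10; LS_A = 10−4 = 6
Slack_A = LS_A − ES_A = 6 − 0 = 6

6 hours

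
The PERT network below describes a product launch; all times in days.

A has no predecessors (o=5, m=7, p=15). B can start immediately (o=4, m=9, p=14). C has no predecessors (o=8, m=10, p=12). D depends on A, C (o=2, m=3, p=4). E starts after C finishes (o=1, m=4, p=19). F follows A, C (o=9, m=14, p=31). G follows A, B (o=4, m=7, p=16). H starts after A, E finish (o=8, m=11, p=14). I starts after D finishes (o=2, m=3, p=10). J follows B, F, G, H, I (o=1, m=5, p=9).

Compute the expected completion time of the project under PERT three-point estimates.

te_A = (5 + 4·7 + 15)/6 = 48/6 = 8
te_B = (4 + 4·9 + 14)/6 = 54/6 = 9
te_C = (8 + 4·10 + 12)/6 = 60/6 = 10
te_D = (2 + 4·3 + 4)/6 = 18/6 = 3
te_E = (1 + 4·4 + 19)/6 = 36/6 = 6
te_F = (9 + 4·14 + 31)/6 = 96/6 = 16
te_G = (4 + 4·7 + 16)/6 = 48/6 = 8
te_H = (8 + 4·11 + 14)/6 = 66/6 = 11
te_I = (2 + 4·3 + 10)/6 = 24/6 = 4
te_J = (1 + 4·5 + 9)/6 = 30/6 = 5

Forward pass:
ES_A = 0; EF_A = 8
ES_B = 0; EF_B = 9
ES_C = 0; EF_C = 10
ES_D = max(EF_A=8, EF_C=10) = 10; EF_D = 10+3 = 13
ES_E = 10; EF_E = 10+6 = 16
ES_F = max(EF_A=8, EF_C=10) = 10; EF_F = 10+16 = 26
ES_G = max(EF_A=8, EF_B=9) = 9; EF_G = 9+8 = 17
ES_H = max(EF_A=8, EF_E=16) = 16; EF_H = 16+11 = 27
ES_I = 13; EF_I = 13+4 = 17
ES_J = max(EF_B=9, EF_F=26, EF_G=17, EF_H=27, EF_I=17) = 27; EF_J = 27+5 = 32
Expected project duration μ = 32 days. Critical path: C → E → H → J.

32 days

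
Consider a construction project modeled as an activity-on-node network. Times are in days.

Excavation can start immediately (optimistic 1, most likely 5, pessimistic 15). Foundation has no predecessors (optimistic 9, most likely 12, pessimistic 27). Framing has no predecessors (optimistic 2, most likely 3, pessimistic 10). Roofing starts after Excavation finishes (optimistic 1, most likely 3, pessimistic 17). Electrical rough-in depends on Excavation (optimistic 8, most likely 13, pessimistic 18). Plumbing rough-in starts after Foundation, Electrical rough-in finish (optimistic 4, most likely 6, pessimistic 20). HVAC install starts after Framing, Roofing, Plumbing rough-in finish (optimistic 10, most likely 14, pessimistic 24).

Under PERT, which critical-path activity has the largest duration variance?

Plumbing rough-in

te_Excavation = (1 + 4·5 + 15)/6 = 36/6 = 6; σ²_Excavation = ((15−1)/6)² = 5.444
te_Foundation = (9 + 4·12 + 27)/6 = 84/6 = 14; σ²_Foundation = ((27−9)/6)² = 9.000
te_Framing = (2 + 4·3 + 10)/6 = 24/6 = 4; σ²_Framing = ((10−2)/6)² = 1.778
te_Roofing = (1 + 4·3 + 17)/6 = 30/6 = 5; σ²_Roofing = ((17−1)/6)² = 7.111
te_Electrical rough-in = (8 + 4·13 + 18)/6 = 78/6 = 13; σ²_Electrical rough-in = ((18−8)/6)² = 2.778
te_Plumbing rough-in = (4 + 4·6 + 20)/6 = 48/6 = 8; σ²_Plumbing rough-in = ((20−4)/6)² = 7.111
te_HVAC install = (10 + 4·14 + 24)/6 = 90/6 = 15; σ²_HVAC install = ((24−10)/6)² = 5.444

Forward pass:
ES_Excavation = 0; EF_Excavation = 6
ES_Foundation = 0; EF_Foundation = 14
ES_Framing = 0; EF_Framing = 4
ES_Roofing = 6; EF_Roofing = 6+5 = 11
ES_Electrical rough-in = 6; EF_Electrical rough-in = 6+13 = 19
ES_Plumbing rough-in = max(EF_Foundation=14, EF_Electrical rough-in=19) = 19; EF_Plumbing rough-in = 19+8 = 27
ES_HVAC install = max(EF_Framing=4, EF_Roofing=11, EF_Plumbing rough-in=27) = 27; EF_HVAC install = 27+15 = 42
Expected project duration μ = 42 days. Critical path: Excavation → Electrical rough-in → Plumbing rough-in → HVAC install.

Variances on critical path: σ²_Excavation=5.444, σ²_Electrical rough-in=2.778, σ²_Plumbing rough-in=7.111, σ²_HVAC install=5.444.
Largest is σ²_Plumbing rough-in = 7.111.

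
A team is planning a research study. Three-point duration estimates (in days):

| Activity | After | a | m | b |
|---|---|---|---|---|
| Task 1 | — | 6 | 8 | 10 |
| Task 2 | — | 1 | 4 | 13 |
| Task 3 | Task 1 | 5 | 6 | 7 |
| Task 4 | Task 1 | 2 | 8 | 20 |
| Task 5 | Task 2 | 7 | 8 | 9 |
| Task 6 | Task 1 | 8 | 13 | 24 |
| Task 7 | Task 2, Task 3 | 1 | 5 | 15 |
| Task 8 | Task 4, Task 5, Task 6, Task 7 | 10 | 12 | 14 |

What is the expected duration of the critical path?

te_Task 1 = (6 + 4·8 + 10)/6 = 48/6 = 8
te_Task 2 = (1 + 4·4 + 13)/6 = 30/6 = 5
te_Task 3 = (5 + 4·6 + 7)/6 = 36/6 = 6
te_Task 4 = (2 + 4·8 + 20)/6 = 54/6 = 9
te_Task 5 = (7 + 4·8 + 9)/6 = 48/6 = 8
te_Task 6 = (8 + 4·13 + 24)/6 = 84/6 = 14
te_Task 7 = (1 + 4·5 + 15)/6 = 36/6 = 6
te_Task 8 = (10 + 4·12 + 14)/6 = 72/6 = 12

Forward pass:
ES_Task 1 = 0; EF_Task 1 = 8
ES_Task 2 = 0; EF_Task 2 = 5
ES_Task 3 = 8; EF_Task 3 = 8+6 = 14
ES_Task 4 = 8; EF_Task 4 = 8+9 = 17
ES_Task 5 = 5; EF_Task 5 = 5+8 = 13
ES_Task 6 = 8; EF_Task 6 = 8+14 = 22
ES_Task 7 = max(EF_Task 2=5, EF_Task 3=14) = 14; EF_Task 7 = 14+6 = 20
ES_Task 8 = max(EF_Task 4=17, EF_Task 5=13, EF_Task 6=22, EF_Task 7=20) = 22; EF_Task 8 = 22+12 = 34
Expected project duration μ = 34 days. Critical path: Task 1 → Task 6 → Task 8.

34 days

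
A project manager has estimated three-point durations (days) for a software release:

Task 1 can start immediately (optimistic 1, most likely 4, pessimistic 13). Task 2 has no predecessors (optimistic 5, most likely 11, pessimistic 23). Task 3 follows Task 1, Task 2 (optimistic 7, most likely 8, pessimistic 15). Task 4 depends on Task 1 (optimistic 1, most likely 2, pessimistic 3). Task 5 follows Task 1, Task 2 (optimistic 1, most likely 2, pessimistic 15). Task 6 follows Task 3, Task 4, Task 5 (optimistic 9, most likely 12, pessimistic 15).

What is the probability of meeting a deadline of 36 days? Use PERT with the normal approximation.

te_Task 1 = (1 + 4·4 + 13)/6 = 30/6 = 5; σ²_Task 1 = ((13−1)/6)² = 4.000
te_Task 2 = (5 + 4·11 + 23)/6 = 72/6 = 12; σ²_Task 2 = ((23−5)/6)² = 9.000
te_Task 3 = (7 + 4·8 + 15)/6 = 54/6 = 9; σ²_Task 3 = ((15−7)/6)² = 1.778
te_Task 4 = (1 + 4·2 + 3)/6 = 12/6 = 2; σ²_Task 4 = ((3−1)/6)² = 0.111
te_Task 5 = (1 + 4·2 + 15)/6 = 24/6 = 4; σ²_Task 5 = ((15−1)/6)² = 5.444
te_Task 6 = (9 + 4·12 + 15)/6 = 72/6 = 12; σ²_Task 6 = ((15−9)/6)² = 1.000

Forward pass:
ES_Task 1 = 0; EF_Task 1 = 5
ES_Task 2 = 0; EF_Task 2 = 12
ES_Task 3 = max(EF_Task 1=5, EF_Task 2=12) = 12; EF_Task 3 = 12+9 = 21
ES_Task 4 = 5; EF_Task 4 = 5+2 = 7
ES_Task 5 = max(EF_Task 1=5, EF_Task 2=12) = 12; EF_Task 5 = 12+4 = 16
ES_Task 6 = max(EF_Task 3=21, EF_Task 4=7, EF_Task 5=16) = 21; EF_Task 6 = 21+12 = 33
Expected project duration μ = 33 days. Critical path: Task 2 → Task 3 → Task 6.

Variance along critical path = 9.000 + 1.778 + 1.000 = 11.778; σ = √11.778 = 3.432 days.
Z = (36 − 33) / 3.432 = 0.874
P(T ≤ 36) = Φ(0.874) ≈ 0.809

0.809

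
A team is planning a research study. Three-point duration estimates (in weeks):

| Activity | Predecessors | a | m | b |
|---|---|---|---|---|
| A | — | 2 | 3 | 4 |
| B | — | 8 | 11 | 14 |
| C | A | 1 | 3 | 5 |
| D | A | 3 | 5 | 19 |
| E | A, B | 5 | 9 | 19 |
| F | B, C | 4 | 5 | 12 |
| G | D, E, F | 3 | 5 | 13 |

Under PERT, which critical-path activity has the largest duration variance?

E

te_A = (2 + 4·3 + 4)/6 = 18/6 = 3; σ²_A = ((4−2)/6)² = 0.111
te_B = (8 + 4·11 + 14)/6 = 66/6 = 11; σ²_B = ((14−8)/6)² = 1.000
te_C = (1 + 4·3 + 5)/6 = 18/6 = 3; σ²_C = ((5−1)/6)² = 0.444
te_D = (3 + 4·5 + 19)/6 = 42/6 = 7; σ²_D = ((19−3)/6)² = 7.111
te_E = (5 + 4·9 + 19)/6 = 60/6 = 10; σ²_E = ((19−5)/6)² = 5.444
te_F = (4 + 4·5 + 12)/6 = 36/6 = 6; σ²_F = ((12−4)/6)² = 1.778
te_G = (3 + 4·5 + 13)/6 = 36/6 = 6; σ²_G = ((13−3)/6)² = 2.778

Forward pass:
ES_A = 0; EF_A = 3
ES_B = 0; EF_B = 11
ES_C = 3; EF_C = 3+3 = 6
ES_D = 3; EF_D = 3+7 = 10
ES_E = max(EF_A=3, EF_B=11) = 11; EF_E = 11+10 = 21
ES_F = max(EF_B=11, EF_C=6) = 11; EF_F = 11+6 = 17
ES_G = max(EF_D=10, EF_E=21, EF_F=17) = 21; EF_G = 21+6 = 27
Expected project duration μ = 27 weeks. Critical path: B → E → G.

Variances on critical path: σ²_B=1.000, σ²_E=5.444, σ²_G=2.778.
Largest is σ²_E = 5.444.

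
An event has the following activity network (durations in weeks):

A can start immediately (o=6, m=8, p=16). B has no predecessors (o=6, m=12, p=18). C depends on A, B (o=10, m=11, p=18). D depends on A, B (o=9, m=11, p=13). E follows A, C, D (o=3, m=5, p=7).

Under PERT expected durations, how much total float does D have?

te_A = (6 + 4·8 + 16)/6 = 54/6 = 9
te_B = (6 + 4·12 + 18)/6 = 72/6 = 12
te_C = (10 + 4·11 + 18)/6 = 72/6 = 12
te_D = (9 + 4·11 + 13)/6 = 66/6 = 11
te_E = (3 + 4·5 + 7)/6 = 30/6 = 5

Forward pass:
ES_A = 0; EF_A = 9
ES_B = 0; EF_B = 12
ES_C = max(EF_A=9, EF_B=12) = 12; EF_C = 12+12 = 24
ES_D = max(EF_A=9, EF_B=12) = 12; EF_D = 12+11 = 23
ES_E = max(EF_A=9, EF_C=24, EF_D=23) = 24; EF_E = 24+5 = 29
Expected project duration μ = 29 weeks. Critical path: B → C → E.

Backward pass:
LF_E = 29; LS_E = 29−5 = 24
LF_D = LS_E = 24; LS_D = 24−11 = 13
LF_C = LS_E = 24; LS_C = 24−12 = 12
LF_B = min(LS_C=12, LS_D=13) = 12; LS_B = 12−12 = 0
LF_A = min(LS_C=12, LS_D=13, LS_E=24) = 12; LS_A = 12−9 = 3
Slack_D = LS_D − ES_D = 13 − 12 = 1

1 weeks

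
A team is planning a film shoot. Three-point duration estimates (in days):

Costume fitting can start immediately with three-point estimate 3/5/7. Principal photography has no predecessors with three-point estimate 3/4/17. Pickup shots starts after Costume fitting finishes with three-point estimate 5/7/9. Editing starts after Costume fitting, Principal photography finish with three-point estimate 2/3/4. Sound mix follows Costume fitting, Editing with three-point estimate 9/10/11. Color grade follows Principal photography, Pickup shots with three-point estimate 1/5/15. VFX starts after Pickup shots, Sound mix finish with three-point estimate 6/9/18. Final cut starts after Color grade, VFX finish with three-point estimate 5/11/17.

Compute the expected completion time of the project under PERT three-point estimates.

40 days

te_Costume fitting = (3 + 4·5 + 7)/6 = 30/6 = 5
te_Principal photography = (3 + 4·4 + 17)/6 = 36/6 = 6
te_Pickup shots = (5 + 4·7 + 9)/6 = 42/6 = 7
te_Editing = (2 + 4·3 + 4)/6 = 18/6 = 3
te_Sound mix = (9 + 4·10 + 11)/6 = 60/6 = 10
te_Color grade = (1 + 4·5 + 15)/6 = 36/6 = 6
te_VFX = (6 + 4·9 + 18)/6 = 60/6 = 10
te_Final cut = (5 + 4·11 + 17)/6 = 66/6 = 11

Forward pass:
ES_Costume fitting = 0; EF_Costume fitting = 5
ES_Principal photography = 0; EF_Principal photography = 6
ES_Pickup shots = 5; EF_Pickup shots = 5+7 = 12
ES_Editing = max(EF_Costume fitting=5, EF_Principal photography=6) = 6; EF_Editing = 6+3 = 9
ES_Sound mix = max(EF_Costume fitting=5, EF_Editing=9) = 9; EF_Sound mix = 9+10 = 19
ES_Color grade = max(EF_Principal photography=6, EF_Pickup shots=12) = 12; EF_Color grade = 12+6 = 18
ES_VFX = max(EF_Pickup shots=12, EF_Sound mix=19) = 19; EF_VFX = 19+10 = 29
ES_Final cut = max(EF_Color grade=18, EF_VFX=29) = 29; EF_Final cut = 29+11 = 40
Expected project duration μ = 40 days. Critical path: Principal photography → Editing → Sound mix → VFX → Final cut.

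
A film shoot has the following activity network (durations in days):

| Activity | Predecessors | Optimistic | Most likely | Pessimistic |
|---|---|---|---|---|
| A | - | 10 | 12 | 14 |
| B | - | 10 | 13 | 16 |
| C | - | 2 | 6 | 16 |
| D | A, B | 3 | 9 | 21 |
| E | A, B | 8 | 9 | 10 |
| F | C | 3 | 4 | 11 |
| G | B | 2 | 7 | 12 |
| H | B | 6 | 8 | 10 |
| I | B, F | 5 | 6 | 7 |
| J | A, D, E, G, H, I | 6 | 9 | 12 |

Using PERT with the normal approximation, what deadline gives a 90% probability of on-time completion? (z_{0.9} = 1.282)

36.3 days

te_A = (10 + 4·12 + 14)/6 = 72/6 = 12; σ²_A = ((14−10)/6)² = 0.444
te_B = (10 + 4·13 + 16)/6 = 78/6 = 13; σ²_B = ((16−10)/6)² = 1.000
te_C = (2 + 4·6 + 16)/6 = 42/6 = 7; σ²_C = ((16−2)/6)² = 5.444
te_D = (3 + 4·9 + 21)/6 = 60/6 = 10; σ²_D = ((21−3)/6)² = 9.000
te_E = (8 + 4·9 + 10)/6 = 54/6 = 9; σ²_E = ((10−8)/6)² = 0.111
te_F = (3 + 4·4 + 11)/6 = 30/6 = 5; σ²_F = ((11−3)/6)² = 1.778
te_G = (2 + 4·7 + 12)/6 = 42/6 = 7; σ²_G = ((12−2)/6)² = 2.778
te_H = (6 + 4·8 + 10)/6 = 48/6 = 8; σ²_H = ((10−6)/6)² = 0.444
te_I = (5 + 4·6 + 7)/6 = 36/6 = 6; σ²_I = ((7−5)/6)² = 0.111
te_J = (6 + 4·9 + 12)/6 = 54/6 = 9; σ²_J = ((12−6)/6)² = 1.000

Forward pass:
ES_A = 0; EF_A = 12
ES_B = 0; EF_B = 13
ES_C = 0; EF_C = 7
ES_D = max(EF_A=12, EF_B=13) = 13; EF_D = 13+10 = 23
ES_E = max(EF_A=12, EF_B=13) = 13; EF_E = 13+9 = 22
ES_F = 7; EF_F = 7+5 = 12
ES_G = 13; EF_G = 13+7 = 20
ES_H = 13; EF_H = 13+8 = 21
ES_I = max(EF_B=13, EF_F=12) = 13; EF_I = 13+6 = 19
ES_J = max(EF_A=12, EF_D=23, EF_E=22, EF_G=20, EF_H=21, EF_I=19) = 23; EF_J = 23+9 = 32
Expected project duration μ = 32 days. Critical path: B → D → J.

Variance along critical path = 1.000 + 9.000 + 1.000 = 11.000; σ = 3.317 days.
D = μ + z·σ = 32 + 1.282·3.317 = 36.3 days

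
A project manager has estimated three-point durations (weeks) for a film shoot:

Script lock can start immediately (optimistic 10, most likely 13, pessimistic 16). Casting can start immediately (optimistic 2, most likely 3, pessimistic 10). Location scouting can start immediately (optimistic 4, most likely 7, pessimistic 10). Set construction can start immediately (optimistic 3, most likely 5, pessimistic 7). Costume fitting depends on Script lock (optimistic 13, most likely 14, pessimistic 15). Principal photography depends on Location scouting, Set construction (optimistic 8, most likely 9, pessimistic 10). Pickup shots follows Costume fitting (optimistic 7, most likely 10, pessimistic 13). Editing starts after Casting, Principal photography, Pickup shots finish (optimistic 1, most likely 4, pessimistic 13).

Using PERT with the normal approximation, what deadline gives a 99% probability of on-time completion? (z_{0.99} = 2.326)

te_Script lock = (10 + 4·13 + 16)/6 = 78/6 = 13; σ²_Script lock = ((16−10)/6)² = 1.000
te_Casting = (2 + 4·3 + 10)/6 = 24/6 = 4; σ²_Casting = ((10−2)/6)² = 1.778
te_Location scouting = (4 + 4·7 + 10)/6 = 42/6 = 7; σ²_Location scouting = ((10−4)/6)² = 1.000
te_Set construction = (3 + 4·5 + 7)/6 = 30/6 = 5; σ²_Set construction = ((7−3)/6)² = 0.444
te_Costume fitting = (13 + 4·14 + 15)/6 = 84/6 = 14; σ²_Costume fitting = ((15−13)/6)² = 0.111
te_Principal photography = (8 + 4·9 + 10)/6 = 54/6 = 9; σ²_Principal photography = ((10−8)/6)² = 0.111
te_Pickup shots = (7 + 4·10 + 13)/6 = 60/6 = 10; σ²_Pickup shots = ((13−7)/6)² = 1.000
te_Editing = (1 + 4·4 + 13)/6 = 30/6 = 5; σ²_Editing = ((13−1)/6)² = 4.000

Forward pass:
ES_Script lock = 0; EF_Script lock = 13
ES_Casting = 0; EF_Casting = 4
ES_Location scouting = 0; EF_Location scouting = 7
ES_Set construction = 0; EF_Set construction = 5
ES_Costume fitting = 13; EF_Costume fitting = 13+14 = 27
ES_Principal photography = max(EF_Location scouting=7, EF_Set construction=5) = 7; EF_Principal photography = 7+9 = 16
ES_Pickup shots = 27; EF_Pickup shots = 27+10 = 37
ES_Editing = max(EF_Casting=4, EF_Principal photography=16, EF_Pickup shots=37) = 37; EF_Editing = 37+5 = 42
Expected project duration μ = 42 weeks. Critical path: Script lock → Costume fitting → Pickup shots → Editing.

Variance along critical path = 1.000 + 0.111 + 1.000 + 4.000 = 6.111; σ = 2.472 weeks.
D = μ + z·σ = 42 + 2.326·2.472 = 47.8 weeks

47.8 weeks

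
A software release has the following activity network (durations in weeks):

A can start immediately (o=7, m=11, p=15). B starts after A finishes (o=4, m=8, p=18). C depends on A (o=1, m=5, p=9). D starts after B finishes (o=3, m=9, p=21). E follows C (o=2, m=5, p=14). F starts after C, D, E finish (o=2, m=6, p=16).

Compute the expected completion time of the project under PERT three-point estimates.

te_A = (7 + 4·11 + 15)/6 = 66/6 = 11
te_B = (4 + 4·8 + 18)/6 = 54/6 = 9
te_C = (1 + 4·5 + 9)/6 = 30/6 = 5
te_D = (3 + 4·9 + 21)/6 = 60/6 = 10
te_E = (2 + 4·5 + 14)/6 = 36/6 = 6
te_F = (2 + 4·6 + 16)/6 = 42/6 = 7

Forward pass:
ES_A = 0; EF_A = 11
ES_B = 11; EF_B = 11+9 = 20
ES_C = 11; EF_C = 11+5 = 16
ES_D = 20; EF_D = 20+10 = 30
ES_E = 16; EF_E = 16+6 = 22
ES_F = max(EF_C=16, EF_D=30, EF_E=22) = 30; EF_F = 30+7 = 37
Expected project duration μ = 37 weeks. Critical path: A → B → D → F.

37 weeks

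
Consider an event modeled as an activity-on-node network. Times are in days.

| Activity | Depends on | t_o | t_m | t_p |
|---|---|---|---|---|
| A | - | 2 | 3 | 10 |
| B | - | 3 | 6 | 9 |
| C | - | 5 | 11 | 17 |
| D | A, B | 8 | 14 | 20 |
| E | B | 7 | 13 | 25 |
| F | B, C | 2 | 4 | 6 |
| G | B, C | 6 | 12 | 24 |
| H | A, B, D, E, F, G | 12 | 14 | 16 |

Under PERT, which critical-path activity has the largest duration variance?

te_A = (2 + 4·3 + 10)/6 = 24/6 = 4; σ²_A = ((10−2)/6)² = 1.778
te_B = (3 + 4·6 + 9)/6 = 36/6 = 6; σ²_B = ((9−3)/6)² = 1.000
te_C = (5 + 4·11 + 17)/6 = 66/6 = 11; σ²_C = ((17−5)/6)² = 4.000
te_D = (8 + 4·14 + 20)/6 = 84/6 = 14; σ²_D = ((20−8)/6)² = 4.000
te_E = (7 + 4·13 + 25)/6 = 84/6 = 14; σ²_E = ((25−7)/6)² = 9.000
te_F = (2 + 4·4 + 6)/6 = 24/6 = 4; σ²_F = ((6−2)/6)² = 0.444
te_G = (6 + 4·12 + 24)/6 = 78/6 = 13; σ²_G = ((24−6)/6)² = 9.000
te_H = (12 + 4·14 + 16)/6 = 84/6 = 14; σ²_H = ((16−12)/6)² = 0.444

Forward pass:
ES_A = 0; EF_A = 4
ES_B = 0; EF_B = 6
ES_C = 0; EF_C = 11
ES_D = max(EF_A=4, EF_B=6) = 6; EF_D = 6+14 = 20
ES_E = 6; EF_E = 6+14 = 20
ES_F = max(EF_B=6, EF_C=11) = 11; EF_F = 11+4 = 15
ES_G = max(EF_B=6, EF_C=11) = 11; EF_G = 11+13 = 24
ES_H = max(EF_A=4, EF_B=6, EF_D=20, EF_E=20, EF_F=15, EF_G=24) = 24; EF_H = 24+14 = 38
Expected project duration μ = 38 days. Critical path: C → G → H.

Variances on critical path: σ²_C=4.000, σ²_G=9.000, σ²_H=0.444.
Largest is σ²_G = 9.000.

G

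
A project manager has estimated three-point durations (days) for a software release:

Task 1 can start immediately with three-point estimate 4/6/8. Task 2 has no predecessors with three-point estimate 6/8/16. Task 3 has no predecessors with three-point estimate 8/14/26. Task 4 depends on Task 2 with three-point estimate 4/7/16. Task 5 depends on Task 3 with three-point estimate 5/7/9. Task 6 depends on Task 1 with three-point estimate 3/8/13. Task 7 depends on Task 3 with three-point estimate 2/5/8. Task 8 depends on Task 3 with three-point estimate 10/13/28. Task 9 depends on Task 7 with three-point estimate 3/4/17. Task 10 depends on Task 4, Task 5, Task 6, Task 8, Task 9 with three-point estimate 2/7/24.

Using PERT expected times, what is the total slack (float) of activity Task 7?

4 days

te_Task 1 = (4 + 4·6 + 8)/6 = 36/6 = 6
te_Task 2 = (6 + 4·8 + 16)/6 = 54/6 = 9
te_Task 3 = (8 + 4·14 + 26)/6 = 90/6 = 15
te_Task 4 = (4 + 4·7 + 16)/6 = 48/6 = 8
te_Task 5 = (5 + 4·7 + 9)/6 = 42/6 = 7
te_Task 6 = (3 + 4·8 + 13)/6 = 48/6 = 8
te_Task 7 = (2 + 4·5 + 8)/6 = 30/6 = 5
te_Task 8 = (10 + 4·13 + 28)/6 = 90/6 = 15
te_Task 9 = (3 + 4·4 + 17)/6 = 36/6 = 6
te_Task 10 = (2 + 4·7 + 24)/6 = 54/6 = 9

Forward pass:
ES_Task 1 = 0; EF_Task 1 = 6
ES_Task 2 = 0; EF_Task 2 = 9
ES_Task 3 = 0; EF_Task 3 = 15
ES_Task 4 = 9; EF_Task 4 = 9+8 = 17
ES_Task 5 = 15; EF_Task 5 = 15+7 = 22
ES_Task 6 = 6; EF_Task 6 = 6+8 = 14
ES_Task 7 = 15; EF_Task 7 = 15+5 = 20
ES_Task 8 = 15; EF_Task 8 = 15+15 = 30
ES_Task 9 = 20; EF_Task 9 = 20+6 = 26
ES_Task 10 = max(EF_Task 4=17, EF_Task 5=22, EF_Task 6=14, EF_Task 8=30, EF_Task 9=26) = 30; EF_Task 10 = 30+9 = 39
Expected project duration μ = 39 days. Critical path: Task 3 → Task 8 → Task 10.

Backward pass:
LF_Task 10 = 39; LS_Task 10 = 39−9 = 30
LF_Task 9 = LS_Task 10 = 30; LS_Task 9 = 30−6 = 24
LF_Task 8 = LS_Task 10 = 30; LS_Task 8 = 30−15 = 15
LF_Task 7 = LS_Task 9 = 24; LS_Task 7 = 24−5 = 19
LF_Task 6 = LS_Task 10 = 30; LS_Task 6 = 30−8 = 22
LF_Task 5 = LS_Task 10 = 30; LS_Task 5 = 30−7 = 23
LF_Task 4 = LS_Task 10 = 30; LS_Task 4 = 30−8 = 22
LF_Task 3 = min(LS_Task 5=23, LS_Task 7=19, LS_Task 8=15) = 15; LS_Task 3 = 15−15 = 0
LF_Task 2 = LS_Task 4 = 22; LS_Task 2 = 22−9 = 13
LF_Task 1 = LS_Task 6 = 22; LS_Task 1 = 22−6 = 16
Slack_Task 7 = LS_Task 7 − ES_Task 7 = 19 − 15 = 4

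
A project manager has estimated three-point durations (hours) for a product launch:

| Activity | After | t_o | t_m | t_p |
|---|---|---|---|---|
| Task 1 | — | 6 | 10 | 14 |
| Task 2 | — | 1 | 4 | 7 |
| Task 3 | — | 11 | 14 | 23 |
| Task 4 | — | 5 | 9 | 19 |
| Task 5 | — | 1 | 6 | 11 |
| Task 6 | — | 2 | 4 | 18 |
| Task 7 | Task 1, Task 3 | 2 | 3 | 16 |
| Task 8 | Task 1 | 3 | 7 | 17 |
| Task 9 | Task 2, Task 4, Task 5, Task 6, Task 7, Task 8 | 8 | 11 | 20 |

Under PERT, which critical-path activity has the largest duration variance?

Task 7

te_Task 1 = (6 + 4·10 + 14)/6 = 60/6 = 10; σ²_Task 1 = ((14−6)/6)² = 1.778
te_Task 2 = (1 + 4·4 + 7)/6 = 24/6 = 4; σ²_Task 2 = ((7−1)/6)² = 1.000
te_Task 3 = (11 + 4·14 + 23)/6 = 90/6 = 15; σ²_Task 3 = ((23−11)/6)² = 4.000
te_Task 4 = (5 + 4·9 + 19)/6 = 60/6 = 10; σ²_Task 4 = ((19−5)/6)² = 5.444
te_Task 5 = (1 + 4·6 + 11)/6 = 36/6 = 6; σ²_Task 5 = ((11−1)/6)² = 2.778
te_Task 6 = (2 + 4·4 + 18)/6 = 36/6 = 6; σ²_Task 6 = ((18−2)/6)² = 7.111
te_Task 7 = (2 + 4·3 + 16)/6 = 30/6 = 5; σ²_Task 7 = ((16−2)/6)² = 5.444
te_Task 8 = (3 + 4·7 + 17)/6 = 48/6 = 8; σ²_Task 8 = ((17−3)/6)² = 5.444
te_Task 9 = (8 + 4·11 + 20)/6 = 72/6 = 12; σ²_Task 9 = ((20−8)/6)² = 4.000

Forward pass:
ES_Task 1 = 0; EF_Task 1 = 10
ES_Task 2 = 0; EF_Task 2 = 4
ES_Task 3 = 0; EF_Task 3 = 15
ES_Task 4 = 0; EF_Task 4 = 10
ES_Task 5 = 0; EF_Task 5 = 6
ES_Task 6 = 0; EF_Task 6 = 6
ES_Task 7 = max(EF_Task 1=10, EF_Task 3=15) = 15; EF_Task 7 = 15+5 = 20
ES_Task 8 = 10; EF_Task 8 = 10+8 = 18
ES_Task 9 = max(EF_Task 2=4, EF_Task 4=10, EF_Task 5=6, EF_Task 6=6, EF_Task 7=20, EF_Task 8=18) = 20; EF_Task 9 = 20+12 = 32
Expected project duration μ = 32 hours. Critical path: Task 3 → Task 7 → Task 9.

Variances on critical path: σ²_Task 3=4.000, σ²_Task 7=5.444, σ²_Task 9=4.000.
Largest is σ²_Task 7 = 5.444.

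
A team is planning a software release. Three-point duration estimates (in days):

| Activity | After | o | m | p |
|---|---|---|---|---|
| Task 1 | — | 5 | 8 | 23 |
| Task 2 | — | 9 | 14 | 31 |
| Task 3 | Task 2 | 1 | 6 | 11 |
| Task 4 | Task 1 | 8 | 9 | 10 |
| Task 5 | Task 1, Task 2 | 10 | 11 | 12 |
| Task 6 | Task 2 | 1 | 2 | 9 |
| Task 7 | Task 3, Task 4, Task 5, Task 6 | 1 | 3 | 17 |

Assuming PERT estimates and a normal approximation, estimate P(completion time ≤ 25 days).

0.062

te_Task 1 = (5 + 4·8 + 23)/6 = 60/6 = 10; σ²_Task 1 = ((23−5)/6)² = 9.000
te_Task 2 = (9 + 4·14 + 31)/6 = 96/6 = 16; σ²_Task 2 = ((31−9)/6)² = 13.444
te_Task 3 = (1 + 4·6 + 11)/6 = 36/6 = 6; σ²_Task 3 = ((11−1)/6)² = 2.778
te_Task 4 = (8 + 4·9 + 10)/6 = 54/6 = 9; σ²_Task 4 = ((10−8)/6)² = 0.111
te_Task 5 = (10 + 4·11 + 12)/6 = 66/6 = 11; σ²_Task 5 = ((12−10)/6)² = 0.111
te_Task 6 = (1 + 4·2 + 9)/6 = 18/6 = 3; σ²_Task 6 = ((9−1)/6)² = 1.778
te_Task 7 = (1 + 4·3 + 17)/6 = 30/6 = 5; σ²_Task 7 = ((17−1)/6)² = 7.111

Forward pass:
ES_Task 1 = 0; EF_Task 1 = 10
ES_Task 2 = 0; EF_Task 2 = 16
ES_Task 3 = 16; EF_Task 3 = 16+6 = 22
ES_Task 4 = 10; EF_Task 4 = 10+9 = 19
ES_Task 5 = max(EF_Task 1=10, EF_Task 2=16) = 16; EF_Task 5 = 16+11 = 27
ES_Task 6 = 16; EF_Task 6 = 16+3 = 19
ES_Task 7 = max(EF_Task 3=22, EF_Task 4=19, EF_Task 5=27, EF_Task 6=19) = 27; EF_Task 7 = 27+5 = 32
Expected project duration μ = 32 days. Critical path: Task 2 → Task 5 → Task 7.

Variance along critical path = 13.444 + 0.111 + 7.111 = 20.667; σ = √20.667 = 4.546 days.
Z = (25 − 32) / 4.546 = -1.540
P(T ≤ 25) = Φ(-1.540) ≈ 0.062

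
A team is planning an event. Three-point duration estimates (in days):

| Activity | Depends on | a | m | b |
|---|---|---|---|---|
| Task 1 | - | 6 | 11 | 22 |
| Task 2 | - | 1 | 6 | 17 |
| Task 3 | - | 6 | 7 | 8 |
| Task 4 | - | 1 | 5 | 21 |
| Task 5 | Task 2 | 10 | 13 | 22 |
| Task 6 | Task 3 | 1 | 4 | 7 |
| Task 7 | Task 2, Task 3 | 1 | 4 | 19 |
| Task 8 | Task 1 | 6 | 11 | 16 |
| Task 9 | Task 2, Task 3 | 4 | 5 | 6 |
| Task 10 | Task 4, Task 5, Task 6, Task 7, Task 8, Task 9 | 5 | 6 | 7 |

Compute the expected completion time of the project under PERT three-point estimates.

29 days

te_Task 1 = (6 + 4·11 + 22)/6 = 72/6 = 12
te_Task 2 = (1 + 4·6 + 17)/6 = 42/6 = 7
te_Task 3 = (6 + 4·7 + 8)/6 = 42/6 = 7
te_Task 4 = (1 + 4·5 + 21)/6 = 42/6 = 7
te_Task 5 = (10 + 4·13 + 22)/6 = 84/6 = 14
te_Task 6 = (1 + 4·4 + 7)/6 = 24/6 = 4
te_Task 7 = (1 + 4·4 + 19)/6 = 36/6 = 6
te_Task 8 = (6 + 4·11 + 16)/6 = 66/6 = 11
te_Task 9 = (4 + 4·5 + 6)/6 = 30/6 = 5
te_Task 10 = (5 + 4·6 + 7)/6 = 36/6 = 6

Forward pass:
ES_Task 1 = 0; EF_Task 1 = 12
ES_Task 2 = 0; EF_Task 2 = 7
ES_Task 3 = 0; EF_Task 3 = 7
ES_Task 4 = 0; EF_Task 4 = 7
ES_Task 5 = 7; EF_Task 5 = 7+14 = 21
ES_Task 6 = 7; EF_Task 6 = 7+4 = 11
ES_Task 7 = max(EF_Task 2=7, EF_Task 3=7) = 7; EF_Task 7 = 7+6 = 13
ES_Task 8 = 12; EF_Task 8 = 12+11 = 23
ES_Task 9 = max(EF_Task 2=7, EF_Task 3=7) = 7; EF_Task 9 = 7+5 = 12
ES_Task 10 = max(EF_Task 4=7, EF_Task 5=21, EF_Task 6=11, EF_Task 7=13, EF_Task 8=23, EF_Task 9=12) = 23; EF_Task 10 = 23+6 = 29
Expected project duration μ = 29 days. Critical path: Task 1 → Task 8 → Task 10.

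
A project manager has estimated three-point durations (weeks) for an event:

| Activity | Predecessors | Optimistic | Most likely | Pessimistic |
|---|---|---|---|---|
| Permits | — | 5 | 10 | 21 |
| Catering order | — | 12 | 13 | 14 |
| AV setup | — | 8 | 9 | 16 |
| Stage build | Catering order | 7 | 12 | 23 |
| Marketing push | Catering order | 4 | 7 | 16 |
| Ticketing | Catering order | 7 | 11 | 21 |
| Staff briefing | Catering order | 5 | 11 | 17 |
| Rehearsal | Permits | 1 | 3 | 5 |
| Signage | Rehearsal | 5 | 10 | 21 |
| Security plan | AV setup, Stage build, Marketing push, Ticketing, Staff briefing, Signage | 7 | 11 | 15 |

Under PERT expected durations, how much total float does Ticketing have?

te_Permits = (5 + 4·10 + 21)/6 = 66/6 = 11
te_Catering order = (12 + 4·13 + 14)/6 = 78/6 = 13
te_AV setup = (8 + 4·9 + 16)/6 = 60/6 = 10
te_Stage build = (7 + 4·12 + 23)/6 = 78/6 = 13
te_Marketing push = (4 + 4·7 + 16)/6 = 48/6 = 8
te_Ticketing = (7 + 4·11 + 21)/6 = 72/6 = 12
te_Staff briefing = (5 + 4·11 + 17)/6 = 66/6 = 11
te_Rehearsal = (1 + 4·3 + 5)/6 = 18/6 = 3
te_Signage = (5 + 4·10 + 21)/6 = 66/6 = 11
te_Security plan = (7 + 4·11 + 15)/6 = 66/6 = 11

Forward pass:
ES_Permits = 0; EF_Permits = 11
ES_Catering order = 0; EF_Catering order = 13
ES_AV setup = 0; EF_AV setup = 10
ES_Stage build = 13; EF_Stage build = 13+13 = 26
ES_Marketing push = 13; EF_Marketing push = 13+8 = 21
ES_Ticketing = 13; EF_Ticketing = 13+12 = 25
ES_Staff briefing = 13; EF_Staff briefing = 13+11 = 24
ES_Rehearsal = 11; EF_Rehearsal = 11+3 = 14
ES_Signage = 14; EF_Signage = 14+11 = 25
ES_Security plan = max(EF_AV setup=10, EF_Stage build=26, EF_Marketing push=21, EF_Ticketing=25, EF_Staff briefing=24, EF_Signage=25) = 26; EF_Security plan = 26+11 = 37
Expected project duration μ = 37 weeks. Critical path: Catering order → Stage build → Security plan.

Backward pass:
LF_Security plan = 37; LS_Security plan = 37−11 = 26
LF_Signage = LS_Security plan = 26; LS_Signage = 26−11 = 15
LF_Rehearsal = LS_Signage = 15; LS_Rehearsal = 15−3 = 12
LF_Staff briefing = LS_Security plan = 26; LS_Staff briefing = 26−11 = 15
LF_Ticketing = LS_Security plan = 26; LS_Ticketing = 26−12 = 14
LF_Marketing push = LS_Security plan = 26; LS_Marketing push = 26−8 = 18
LF_Stage build = LS_Security plan = 26; LS_Stage build = 26−13 = 13
LF_AV setup = LS_Security plan = 26; LS_AV setup = 26−10 = 16
LF_Catering order = min(LS_Stage build=13, LS_Marketing push=18, LS_Ticketing=14, LS_Staff briefing=15) = 13; LS_Catering order = 13−13 = 0
LF_Permits = LS_Rehearsal = 12; LS_Permits = 12−11 = 1
Slack_Ticketing = LS_Ticketing − ES_Ticketing = 14 − 13 = 1

1 weeks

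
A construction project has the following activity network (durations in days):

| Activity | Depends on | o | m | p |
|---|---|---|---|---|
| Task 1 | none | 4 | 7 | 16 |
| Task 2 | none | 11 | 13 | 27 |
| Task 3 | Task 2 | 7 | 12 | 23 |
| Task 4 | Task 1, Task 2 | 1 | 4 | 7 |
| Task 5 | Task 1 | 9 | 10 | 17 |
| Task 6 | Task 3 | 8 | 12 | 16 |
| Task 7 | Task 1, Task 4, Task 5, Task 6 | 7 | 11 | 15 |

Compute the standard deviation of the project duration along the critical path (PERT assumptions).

te_Task 1 = (4 + 4·7 + 16)/6 = 48/6 = 8; σ²_Task 1 = ((16−4)/6)² = 4.000
te_Task 2 = (11 + 4·13 + 27)/6 = 90/6 = 15; σ²_Task 2 = ((27−11)/6)² = 7.111
te_Task 3 = (7 + 4·12 + 23)/6 = 78/6 = 13; σ²_Task 3 = ((23−7)/6)² = 7.111
te_Task 4 = (1 + 4·4 + 7)/6 = 24/6 = 4; σ²_Task 4 = ((7−1)/6)² = 1.000
te_Task 5 = (9 + 4·10 + 17)/6 = 66/6 = 11; σ²_Task 5 = ((17−9)/6)² = 1.778
te_Task 6 = (8 + 4·12 + 16)/6 = 72/6 = 12; σ²_Task 6 = ((16−8)/6)² = 1.778
te_Task 7 = (7 + 4·11 + 15)/6 = 66/6 = 11; σ²_Task 7 = ((15−7)/6)² = 1.778

Forward pass:
ES_Task 1 = 0; EF_Task 1 = 8
ES_Task 2 = 0; EF_Task 2 = 15
ES_Task 3 = 15; EF_Task 3 = 15+13 = 28
ES_Task 4 = max(EF_Task 1=8, EF_Task 2=15) = 15; EF_Task 4 = 15+4 = 19
ES_Task 5 = 8; EF_Task 5 = 8+11 = 19
ES_Task 6 = 28; EF_Task 6 = 28+12 = 40
ES_Task 7 = max(EF_Task 1=8, EF_Task 4=19, EF_Task 5=19, EF_Task 6=40) = 40; EF_Task 7 = 40+11 = 51
Expected project duration μ = 51 days. Critical path: Task 2 → Task 3 → Task 6 → Task 7.

Variance along critical path = 7.111 + 7.111 + 1.778 + 1.778 = 17.778
σ = √17.778 = 4.216 days

4.22 days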